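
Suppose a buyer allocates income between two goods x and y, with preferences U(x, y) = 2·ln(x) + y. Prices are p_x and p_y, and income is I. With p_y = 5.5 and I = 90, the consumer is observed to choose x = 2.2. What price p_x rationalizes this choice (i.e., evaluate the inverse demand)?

p_x = 5

MU_x = 2/x, MU_y = 1. Tangency: 2/x = p_x/p_y.
So x*(p_x,p_y) = 2·p_y/p_x, independent of income; and y* = (I − 2·p_y)/p_y.
Set x* = 2.2 in the demand function and solve for p_x: p_x = 5.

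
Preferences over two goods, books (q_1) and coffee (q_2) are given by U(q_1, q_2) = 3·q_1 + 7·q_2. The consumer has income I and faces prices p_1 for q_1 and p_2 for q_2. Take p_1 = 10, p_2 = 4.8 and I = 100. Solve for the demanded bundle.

Linear utility — the consumer picks whichever good has higher MU/price: 3/10 = 0.3 vs 7/4.8 = 1.4583.
q_2 gives more utility per dollar, so spend all income on q_2: q_2* = I/p_2, q_1* = 0.
Numerically: q_1* = 0, q_2* = 20.8333.

q_1* = 0, q_2* = 20.8333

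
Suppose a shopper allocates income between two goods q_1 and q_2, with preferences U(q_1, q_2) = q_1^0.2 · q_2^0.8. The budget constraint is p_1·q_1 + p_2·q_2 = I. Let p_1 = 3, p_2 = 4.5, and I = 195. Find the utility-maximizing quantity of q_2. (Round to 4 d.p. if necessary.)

q_2* = 34.6667

Demand: q_1*(p_1,p_2,I) = 0.2·I/p_1 and q_2* = 0.8·I/p_2.
At p_1=3, p_2=4.5, I=195: q_2* = 0.8·195/4.5 = 34.6667.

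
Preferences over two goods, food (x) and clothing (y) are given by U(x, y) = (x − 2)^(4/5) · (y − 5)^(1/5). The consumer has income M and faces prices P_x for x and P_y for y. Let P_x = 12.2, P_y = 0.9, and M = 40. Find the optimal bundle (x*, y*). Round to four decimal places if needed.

Let x' = x−2, y' = y−5. MRS = 4·y'/x' = P_x/P_y.
After buying the subsistence bundle (2, 5), a share 0.8 of the remaining income goes to x: x* = 2 + 0.8·(M − 2P_x − 5P_y)/P_x.
Discretionary income = 40 − 2·12.2 − 5·0.9 = 11.1; x* = 2 + 0.8·11.1/12.2 = 2.7279; y* = 5 + 0.2·11.1/0.9 = 7.4667.

x* = 2.7279, y* = 7.4667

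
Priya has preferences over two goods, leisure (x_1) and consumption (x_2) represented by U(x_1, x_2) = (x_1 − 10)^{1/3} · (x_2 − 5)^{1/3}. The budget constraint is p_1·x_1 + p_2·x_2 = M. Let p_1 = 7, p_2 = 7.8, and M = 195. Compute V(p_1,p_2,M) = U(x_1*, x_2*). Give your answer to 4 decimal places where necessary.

MRS = (x_2−5)/(x_1−10). Tangency with p_1/p_2 gives x_2−5 = (p_1/p_2)·(x_1−10).
Substituting into the budget: x_1* = 10 + 0.5·(M − 10·p_1 − 5·p_2)/p_1, and x_2* = 5 + 0.5·(…)/p_2.
Discretionary income = 195 − 10·7 − 5·7.8 = 86; x_1* = 10 + 0.5·86/7 = 16.1429; x_2* = 5 + 0.5·86/7.8 = 10.5128.
Utility at the optimum: U(16.1429, 10.5128) = 3.2353.

V = 3.2353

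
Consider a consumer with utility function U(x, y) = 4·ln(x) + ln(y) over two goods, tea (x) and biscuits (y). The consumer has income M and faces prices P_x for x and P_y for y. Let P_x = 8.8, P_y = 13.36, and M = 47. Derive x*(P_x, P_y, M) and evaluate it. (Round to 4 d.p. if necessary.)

x* = 4.2727

The MRS is 4·y/x. Set MRS = P_x/P_y.
So 4·P_y·y = P_x·x; combined with the budget, a share 0.8 of income goes to x.
Demand: x*(P_x,P_y,M) = 0.8·M/P_x and y* = 0.2·M/P_y.
At P_x=8.8, P_y=13.36, M=47: x* = 0.8·47/8.8 = 4.2727.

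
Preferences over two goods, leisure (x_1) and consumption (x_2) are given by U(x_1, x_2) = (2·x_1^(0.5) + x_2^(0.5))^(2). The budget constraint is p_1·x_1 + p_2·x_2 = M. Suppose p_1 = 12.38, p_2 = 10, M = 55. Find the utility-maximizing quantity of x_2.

x_2* = 1.2999

Substitute x_2 = (x_2/x_1)·x_1 into the budget: x_1* = M/(p_1 + p_2·(x_2/x_1)).
Numerically x_2/x_1 = 0.383161, so x_1* = 55/(12.38 + 10·0.383161) = 3.3926 and x_2* = 0.383161·3.3926 = 1.2999.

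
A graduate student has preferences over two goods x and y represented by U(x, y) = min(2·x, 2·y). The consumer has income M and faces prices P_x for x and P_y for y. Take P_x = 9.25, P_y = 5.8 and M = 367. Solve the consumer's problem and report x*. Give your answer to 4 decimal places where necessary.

With perfect complements, no substitution: consume in ratio x:y = 2:2.
Budget: P_x·x + P_y·x = M, so (2·P_x + 2·P_y)·x = 2·M.
Demand: x*(P_x,P_y,M) = 2·M/(2·P_x + 2·P_y), y* = 2·M/(2·P_x + 2·P_y).
Here 2·9.25 + 2·5.8 = 30.1, giving x* = 24.3854.

x* = 24.3854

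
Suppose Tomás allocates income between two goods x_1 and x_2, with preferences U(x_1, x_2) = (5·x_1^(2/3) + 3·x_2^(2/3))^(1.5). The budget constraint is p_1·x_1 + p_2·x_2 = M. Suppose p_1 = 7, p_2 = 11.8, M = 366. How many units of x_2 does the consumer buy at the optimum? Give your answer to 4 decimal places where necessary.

x_2* = 2.1911

From the CES first-order condition, (5/3)·(x_2/x_1)^(1/3) = p_1/p_2.
Hence x_2/x_1 = ((3/5)·p_1/p_2)^(1/(1/3)), i.e. raised to the 3 power.
Substitute x_2 = (x_2/x_1)·x_1 into the budget: x_1* = M/(p_1 + p_2·(x_2/x_1)).
Numerically x_2/x_1 = 0.045092, so x_1* = 366/(7 + 11.8·0.045092) = 48.5921 and x_2* = 0.045092·48.5921 = 2.1911.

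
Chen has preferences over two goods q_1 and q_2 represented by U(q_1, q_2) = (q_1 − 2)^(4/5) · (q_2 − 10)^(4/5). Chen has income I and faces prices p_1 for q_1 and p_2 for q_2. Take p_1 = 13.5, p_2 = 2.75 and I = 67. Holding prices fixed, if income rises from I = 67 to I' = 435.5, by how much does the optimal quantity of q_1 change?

Δq_1* = 13.6481

Let q_1' = q_1−2, q_2' = q_2−10. MRS = q_2'/q_1' = p_1/p_2.
After buying the subsistence bundle (2, 10), a share 0.5 of the remaining income goes to q_1: q_1* = 2 + 0.5·(I − 2p_1 − 10p_2)/p_1.
Discretionary income = 67 − 2·13.5 − 10·2.75 = 12.5; q_1* = 2 + 0.5·12.5/13.5 = 2.463.
At I' = 435.5: q_1* = 16.1111. Change: 16.1111 − 2.463 = 13.6481.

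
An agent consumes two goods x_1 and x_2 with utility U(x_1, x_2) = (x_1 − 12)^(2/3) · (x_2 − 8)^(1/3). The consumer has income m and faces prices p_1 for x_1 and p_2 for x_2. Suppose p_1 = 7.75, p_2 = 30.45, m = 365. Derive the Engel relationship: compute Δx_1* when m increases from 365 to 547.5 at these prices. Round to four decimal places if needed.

Δx_1* = 15.6989

MRS = 2·(x_2−8)/(x_1−12). Tangency with p_1/p_2 gives x_2−8 = (1/2)·(p_1/p_2)·(x_1−12).
Substituting into the budget: x_1* = 12 + 2/3·(m − 12·p_1 − 8·p_2)/p_1, and x_2* = 8 + 1/3·(…)/p_2.
Discretionary income = 365 − 12·7.75 − 8·30.45 = 28.4; x_1* = 12 + 2/3·28.4/7.75 = 14.443.
At m' = 547.5: x_1* = 30.1419. Change: 30.1419 − 14.443 = 15.6989.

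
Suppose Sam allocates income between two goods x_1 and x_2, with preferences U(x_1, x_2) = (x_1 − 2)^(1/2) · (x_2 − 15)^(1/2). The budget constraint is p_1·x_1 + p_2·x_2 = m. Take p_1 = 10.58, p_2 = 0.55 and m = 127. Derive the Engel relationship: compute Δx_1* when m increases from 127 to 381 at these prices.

Δx_1* = 12.0038

Discretionary income = 127 − 2·10.58 − 15·0.55 = 97.59; x_1* = 2 + 0.5·97.59/10.58 = 6.612.
At m' = 381: x_1* = 18.6158. Change: 18.6158 − 6.612 = 12.0038.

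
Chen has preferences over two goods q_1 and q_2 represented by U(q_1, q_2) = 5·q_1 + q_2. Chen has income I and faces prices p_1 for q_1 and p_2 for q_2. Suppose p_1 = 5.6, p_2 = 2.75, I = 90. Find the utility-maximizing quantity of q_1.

q_1 gives more utility per dollar, so spend all income on q_1: q_1* = I/p_1, q_2* = 0.
Numerically: q_1* = 16.0714, q_2* = 0.

q_1* = 16.0714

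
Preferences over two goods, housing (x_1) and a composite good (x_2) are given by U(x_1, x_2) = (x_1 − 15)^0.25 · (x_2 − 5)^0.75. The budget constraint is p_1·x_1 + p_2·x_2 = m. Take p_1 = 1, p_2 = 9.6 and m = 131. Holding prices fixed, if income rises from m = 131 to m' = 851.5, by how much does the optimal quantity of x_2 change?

Δx_2* = 56.2891

Discretionary income = 131 − 15·1 − 5·9.6 = 68; x_2* = 5 + 0.75·68/9.6 = 10.3125.
At m' = 851.5: x_2* = 66.6016. Change: 66.6016 − 10.3125 = 56.2891.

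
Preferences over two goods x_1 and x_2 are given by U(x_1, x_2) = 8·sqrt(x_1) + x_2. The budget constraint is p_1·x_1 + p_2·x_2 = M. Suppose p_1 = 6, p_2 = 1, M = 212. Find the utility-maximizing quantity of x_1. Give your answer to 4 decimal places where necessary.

x_1* = 0.4444

Thus x_1* = (4·p_2/p_1)² — independent of M — with the rest of income spent on x_2.
Plugging in: x_1* = (4·1/6)² = 0.4444.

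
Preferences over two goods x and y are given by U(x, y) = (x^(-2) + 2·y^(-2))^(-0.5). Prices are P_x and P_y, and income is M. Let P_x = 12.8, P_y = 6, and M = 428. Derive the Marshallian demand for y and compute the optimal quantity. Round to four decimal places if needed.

y* = 30.8094

From the CES first-order condition, (1/2)·(y/x)^(3) = P_x/P_y.
Hence y/x = (2·P_x/P_y)^(1/(3)), i.e. raised to the 1/3 power.
Substitute y = (y/x)·x into the budget: x* = M/(P_x + P_y·(y/x)).
Numerically y/x = 1.621921, so x* = 428/(12.8 + 6·1.621921) = 18.9956 and y* = 1.621921·18.9956 = 30.8094.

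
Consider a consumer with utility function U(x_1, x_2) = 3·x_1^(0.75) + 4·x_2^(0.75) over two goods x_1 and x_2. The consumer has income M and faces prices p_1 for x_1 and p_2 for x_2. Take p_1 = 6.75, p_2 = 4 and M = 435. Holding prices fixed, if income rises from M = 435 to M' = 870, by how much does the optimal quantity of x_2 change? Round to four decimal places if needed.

From the CES first-order condition, (3/4)·(x_2/x_1)^(0.25) = p_1/p_2.
Solve for the ratio: x_2/x_1 = [(4/3)·p_1/p_2]^(4).
With the ratio pinned down, the budget gives x_1* = M/(p_1 + p_2·(x_2/x_1)) and x_2* = (x_2/x_1)·x_1*.
Numerically x_2/x_1 = 25.628906, so x_1* = 435/(6.75 + 4·25.628906) = 3.9811 and x_2* = 25.628906·3.9811 = 102.0319.
At M' = 870: x_2* = 204.0637. Change: 204.0637 − 102.0319 = 102.0319.

Δx_2* = 102.0319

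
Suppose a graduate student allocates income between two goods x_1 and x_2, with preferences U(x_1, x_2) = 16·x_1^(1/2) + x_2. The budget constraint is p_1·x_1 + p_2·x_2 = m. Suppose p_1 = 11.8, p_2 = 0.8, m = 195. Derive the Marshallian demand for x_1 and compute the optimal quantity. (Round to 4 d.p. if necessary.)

x_1* = 0.2942

MU_x_1 = 8/√x_1, MU_x_2 = 1. Tangency: 8/√x_1 = p_1/p_2.
Thus x_1* = (8·p_2/p_1)² — independent of m — with the rest of income spent on x_2.
Plugging in: x_1* = (8·0.8/11.8)² = 0.2942.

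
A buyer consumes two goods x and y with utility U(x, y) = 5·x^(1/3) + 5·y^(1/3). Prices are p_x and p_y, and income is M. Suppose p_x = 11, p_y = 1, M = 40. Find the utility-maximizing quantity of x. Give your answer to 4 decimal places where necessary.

MRS = MU_x/MU_y = (y/x)^(2/3). Set equal to p_x/p_y.
Solve for the ratio: y/x = [p_x/p_y]^(1.5).
Substitute y = (y/x)·x into the budget: x* = M/(p_x + p_y·(y/x)).
Numerically y/x = 36.482873, so x* = 40/(11 + 1·36.482873) = 0.8424.

x* = 0.8424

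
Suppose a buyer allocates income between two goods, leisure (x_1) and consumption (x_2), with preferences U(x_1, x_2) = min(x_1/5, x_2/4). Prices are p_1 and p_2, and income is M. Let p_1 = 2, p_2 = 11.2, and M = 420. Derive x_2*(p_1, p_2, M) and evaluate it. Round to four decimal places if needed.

Here 5·2 + 4·11.2 = 54.8, giving x_2* = 30.6569.

x_2* = 30.6569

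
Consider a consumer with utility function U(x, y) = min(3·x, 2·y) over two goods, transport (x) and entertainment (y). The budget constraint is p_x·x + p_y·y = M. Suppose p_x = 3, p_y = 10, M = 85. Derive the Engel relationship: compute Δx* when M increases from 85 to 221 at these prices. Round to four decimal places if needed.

Here 2·3 + 3·10 = 36, giving x* = 4.7222.
At M' = 221: x* = 12.2778. Change: 12.2778 − 4.7222 = 7.5556.

Δx* = 7.5556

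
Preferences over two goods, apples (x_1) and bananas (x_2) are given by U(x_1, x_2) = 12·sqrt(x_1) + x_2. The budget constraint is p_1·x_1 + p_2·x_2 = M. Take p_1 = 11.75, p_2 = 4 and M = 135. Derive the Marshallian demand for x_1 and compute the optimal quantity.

Solve: √x_1 = 6·p_2/p_1, so x_1*(p_1,p_2) = (6·p_2/p_1)², and x_2* = (M − p_1·x_1*)/p_2.
Plugging in: x_1* = (6·4/11.75)² = 4.172.

x_1* = 4.172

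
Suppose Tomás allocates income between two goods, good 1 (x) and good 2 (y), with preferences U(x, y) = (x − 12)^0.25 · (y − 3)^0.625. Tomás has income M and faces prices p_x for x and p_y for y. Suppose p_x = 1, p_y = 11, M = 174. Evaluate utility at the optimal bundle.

Let x' = x−12, y' = y−3. MRS = (2/5)·y'/x' = p_x/p_y.
After buying the subsistence bundle (12, 3), a share 2/7 of the remaining income goes to x: x* = 12 + 2/7·(M − 12p_x − 3p_y)/p_x.
Discretionary income = 174 − 12·1 − 3·11 = 129; x* = 12 + 2/7·129/1 = 48.8571; y* = 3 + 5/7·129/11 = 11.3766.
Utility at the optimum: U(48.8571, 11.3766) = 9.3014.

V = 9.3014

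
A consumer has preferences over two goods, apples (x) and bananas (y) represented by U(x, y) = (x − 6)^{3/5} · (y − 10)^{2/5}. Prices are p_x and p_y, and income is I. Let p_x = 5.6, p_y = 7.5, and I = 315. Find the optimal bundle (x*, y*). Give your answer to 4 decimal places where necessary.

Substituting into the budget: x* = 6 + 0.6·(I − 6·p_x − 10·p_y)/p_x, and y* = 10 + 0.4·(…)/p_y.
Discretionary income = 315 − 6·5.6 − 10·7.5 = 206.4; x* = 6 + 0.6·206.4/5.6 = 28.1143; y* = 10 + 0.4·206.4/7.5 = 21.008.

x* = 28.1143, y* = 21.008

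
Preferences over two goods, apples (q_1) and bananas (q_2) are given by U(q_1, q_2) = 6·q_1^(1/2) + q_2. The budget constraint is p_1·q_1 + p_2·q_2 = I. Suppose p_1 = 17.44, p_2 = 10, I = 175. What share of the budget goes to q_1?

MU_q_1 = 3/√q_1, MU_q_2 = 1. Tangency: 3/√q_1 = p_1/p_2.
Solve: √q_1 = 3·p_2/p_1, so q_1*(p_1,p_2) = (3·p_2/p_1)², and q_2* = (I − p_1·q_1*)/p_2.
Plugging in: q_1* = (3·10/17.44)² = 2.959, q_2* = 12.3394.
Expenditure on q_1: 17.44·2.959 = 51.6055; share = 0.2949.

share on q_1 = 0.2949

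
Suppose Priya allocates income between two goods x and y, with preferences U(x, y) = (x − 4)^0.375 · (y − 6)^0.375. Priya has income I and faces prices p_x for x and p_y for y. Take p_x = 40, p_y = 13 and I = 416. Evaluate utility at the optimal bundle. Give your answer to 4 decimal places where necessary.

V = 2.7768

Let x' = x−4, y' = y−6. MRS = y'/x' = p_x/p_y.
Substituting into the budget: x* = 4 + 0.5·(I − 4·p_x − 6·p_y)/p_x, and y* = 6 + 0.5·(…)/p_y.
Discretionary income = 416 − 4·40 − 6·13 = 178; x* = 4 + 0.5·178/40 = 6.225; y* = 6 + 0.5·178/13 = 12.8462.
Utility at the optimum: U(6.225, 12.8462) = 2.7768.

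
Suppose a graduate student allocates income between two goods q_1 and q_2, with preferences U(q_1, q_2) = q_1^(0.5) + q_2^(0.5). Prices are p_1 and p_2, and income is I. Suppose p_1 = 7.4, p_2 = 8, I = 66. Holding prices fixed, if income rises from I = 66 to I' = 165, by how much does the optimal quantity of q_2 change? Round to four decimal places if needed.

Δq_2* = 5.9464

MRS = MU_q_1/MU_q_2 = (q_2/q_1)^(0.5). Set equal to p_1/p_2.
Solve for the ratio: q_2/q_1 = [p_1/p_2]^(2).
Substitute q_2 = (q_2/q_1)·q_1 into the budget: q_1* = I/(p_1 + p_2·(q_2/q_1)).
Numerically q_2/q_1 = 0.855625, so q_1* = 66/(7.4 + 8·0.855625) = 4.6332 and q_2* = 0.855625·4.6332 = 3.9643.
At I' = 165: q_2* = 9.9107. Change: 9.9107 − 3.9643 = 5.9464.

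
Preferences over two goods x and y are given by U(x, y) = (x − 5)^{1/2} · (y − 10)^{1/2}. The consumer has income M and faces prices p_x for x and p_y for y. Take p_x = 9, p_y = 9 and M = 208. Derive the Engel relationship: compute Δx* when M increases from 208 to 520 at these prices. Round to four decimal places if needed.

Δx* = 17.3333

MRS = (y−10)/(x−5). Tangency with p_x/p_y gives y−10 = (p_x/p_y)·(x−5).
Substituting into the budget: x* = 5 + 0.5·(M − 5·p_x − 10·p_y)/p_x, and y* = 10 + 0.5·(…)/p_y.
Discretionary income = 208 − 5·9 − 10·9 = 73; x* = 5 + 0.5·73/9 = 9.0556.
At M' = 520: x* = 26.3889. Change: 26.3889 − 9.0556 = 17.3333.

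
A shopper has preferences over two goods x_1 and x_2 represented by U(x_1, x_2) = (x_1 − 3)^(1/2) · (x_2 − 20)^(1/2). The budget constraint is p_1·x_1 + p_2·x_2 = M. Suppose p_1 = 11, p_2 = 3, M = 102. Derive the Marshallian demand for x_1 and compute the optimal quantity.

Let x_1' = x_1−3, x_2' = x_2−20. MRS = x_2'/x_1' = p_1/p_2.
Substituting into the budget: x_1* = 3 + 0.5·(M − 3·p_1 − 20·p_2)/p_1, and x_2* = 20 + 0.5·(…)/p_2.
Discretionary income = 102 − 3·11 − 20·3 = 9; x_1* = 3 + 0.5·9/11 = 3.4091.

x_1* = 3.4091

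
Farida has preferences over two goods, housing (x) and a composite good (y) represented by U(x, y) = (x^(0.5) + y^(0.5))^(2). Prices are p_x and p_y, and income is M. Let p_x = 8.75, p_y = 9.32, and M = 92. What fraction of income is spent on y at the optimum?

share on y = 0.4842

MRS = MU_x/MU_y = (y/x)^(0.5). Set equal to p_x/p_y.
Solve for the ratio: y/x = [p_x/p_y]^(2).
Substitute y = (y/x)·x into the budget: x* = M/(p_x + p_y·(y/x)).
Numerically y/x = 0.881423, so x* = 92/(8.75 + 9.32·0.881423) = 5.423 and y* = 0.881423·5.423 = 4.7799.
Expenditure on y: 9.32·4.7799 = 44.549; share = 0.4842.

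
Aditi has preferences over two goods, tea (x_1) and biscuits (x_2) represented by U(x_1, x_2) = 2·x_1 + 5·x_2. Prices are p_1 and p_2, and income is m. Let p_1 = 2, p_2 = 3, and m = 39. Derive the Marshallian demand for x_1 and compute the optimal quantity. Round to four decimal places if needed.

Linear utility — the consumer picks whichever good has higher MU/price: 2/2 = 1 vs 5/3 = 1.6667.
x_2 gives more utility per dollar, so spend all income on x_2: x_2* = m/p_2, x_1* = 0.
Numerically: x_1* = 0, x_2* = 13.

x_1* = 0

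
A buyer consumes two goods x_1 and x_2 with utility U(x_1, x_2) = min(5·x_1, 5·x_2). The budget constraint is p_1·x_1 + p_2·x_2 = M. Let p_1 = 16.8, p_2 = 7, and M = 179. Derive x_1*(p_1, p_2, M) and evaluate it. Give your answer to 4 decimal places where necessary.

With perfect complements, no substitution: consume in ratio x_1:x_2 = 5:5.
Budget: p_1·x_1 + p_2·x_1 = M, so (5·p_1 + 5·p_2)·x_1 = 5·M.
Demand: x_1*(p_1,p_2,M) = 5·M/(5·p_1 + 5·p_2), x_2* = 5·M/(5·p_1 + 5·p_2).
Here 5·16.8 + 5·7 = 119, giving x_1* = 7.521.

x_1* = 7.521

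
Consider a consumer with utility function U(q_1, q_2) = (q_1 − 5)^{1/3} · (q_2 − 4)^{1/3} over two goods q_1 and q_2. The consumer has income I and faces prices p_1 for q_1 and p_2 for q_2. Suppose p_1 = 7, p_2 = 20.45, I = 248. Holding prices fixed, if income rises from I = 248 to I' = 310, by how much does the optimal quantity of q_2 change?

Let q_1' = q_1−5, q_2' = q_2−4. MRS = q_2'/q_1' = p_1/p_2.
After buying the subsistence bundle (5, 4), a share 0.5 of the remaining income goes to q_1: q_1* = 5 + 0.5·(I − 5p_1 − 4p_2)/p_1.
Discretionary income = 248 − 5·7 − 4·20.45 = 131.2; q_2* = 4 + 0.5·131.2/20.45 = 7.2078.
At I' = 310: q_2* = 8.7237. Change: 8.7237 − 7.2078 = 1.5159.

Δq_2* = 1.5159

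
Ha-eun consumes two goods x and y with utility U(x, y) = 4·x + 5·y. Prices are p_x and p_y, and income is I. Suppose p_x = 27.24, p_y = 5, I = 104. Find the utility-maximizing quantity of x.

Perfect substitutes: compare marginal utility per dollar. 4/p_x vs 5/p_y → 0.1468 vs 1.
y gives more utility per dollar, so spend all income on y: y* = I/p_y, x* = 0.
Numerically: x* = 0, y* = 20.8.

x* = 0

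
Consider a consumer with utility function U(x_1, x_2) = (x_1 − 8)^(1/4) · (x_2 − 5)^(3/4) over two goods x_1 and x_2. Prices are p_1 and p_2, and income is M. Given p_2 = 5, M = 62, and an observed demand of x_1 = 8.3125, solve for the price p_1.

p_1 = 4

Let x_1' = x_1−8, x_2' = x_2−5. MRS = (1/3)·x_2'/x_1' = p_1/p_2.
Substituting into the budget: x_1* = 8 + 0.25·(M − 8·p_1 − 5·p_2)/p_1, and x_2* = 5 + 0.75·(…)/p_2.
Set x_1* = 8.3125 in the demand function and solve for p_1: p_1 = 4.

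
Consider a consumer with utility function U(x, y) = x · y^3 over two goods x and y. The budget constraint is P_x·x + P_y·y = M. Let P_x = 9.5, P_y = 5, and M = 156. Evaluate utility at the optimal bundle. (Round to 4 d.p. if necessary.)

V = 52600.3427

The MRS is (1/3)·y/x. Set MRS = P_x/P_y.
Rearranging, P_y·y = 3·P_x·x. Substituting into the budget gives P_x·x·(1 + 3) = M.
Demand: x*(P_x,P_y,M) = 0.25·M/P_x and y* = 0.75·M/P_y.
At P_x=9.5, P_y=5, M=156: x* = 0.25·156/9.5 = 4.1053, y* = 23.4.
Utility at the optimum: U(4.1053, 23.4) = 52600.3427.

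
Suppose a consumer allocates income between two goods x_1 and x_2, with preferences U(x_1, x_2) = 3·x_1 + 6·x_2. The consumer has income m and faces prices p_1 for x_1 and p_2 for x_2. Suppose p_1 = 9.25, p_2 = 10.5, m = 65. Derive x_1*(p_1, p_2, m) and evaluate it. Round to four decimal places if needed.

x_1* = 0

x_2 gives more utility per dollar, so spend all income on x_2: x_2* = m/p_2, x_1* = 0.
Numerically: x_1* = 0, x_2* = 6.1905.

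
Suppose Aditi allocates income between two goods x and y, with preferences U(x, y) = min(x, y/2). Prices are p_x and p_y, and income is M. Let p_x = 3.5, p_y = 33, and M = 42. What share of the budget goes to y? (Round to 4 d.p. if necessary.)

share on y = 0.9496

Demand: x*(p_x,p_y,M) = M/(p_x + 2·p_y), y* = 2·M/(p_x + 2·p_y).
Here 3.5 + 2·33 = 69.5, giving x* = 0.6043 and y* = 1.2086.
Expenditure on y: 33·1.2086 = 39.8849; share = 0.9496.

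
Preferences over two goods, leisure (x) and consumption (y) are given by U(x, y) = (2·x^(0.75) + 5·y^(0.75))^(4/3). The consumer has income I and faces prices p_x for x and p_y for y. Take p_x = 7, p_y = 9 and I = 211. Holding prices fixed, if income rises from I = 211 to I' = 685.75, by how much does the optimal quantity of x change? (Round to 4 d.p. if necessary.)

MRS = MU_x/MU_y = (2/5)·(y/x)^(0.25). Set equal to p_x/p_y.
Solve for the ratio: y/x = [(5/2)·p_x/p_y]^(4).
With the ratio pinned down, the budget gives x* = I/(p_x + p_y·(y/x)) and y* = (y/x)·x*.
Numerically y/x = 14.294934, so x* = 211/(7 + 9·14.294934) = 1.5554.
At I' = 685.75: x* = 5.0551. Change: 5.0551 − 1.5554 = 3.4997.

Δx* = 3.4997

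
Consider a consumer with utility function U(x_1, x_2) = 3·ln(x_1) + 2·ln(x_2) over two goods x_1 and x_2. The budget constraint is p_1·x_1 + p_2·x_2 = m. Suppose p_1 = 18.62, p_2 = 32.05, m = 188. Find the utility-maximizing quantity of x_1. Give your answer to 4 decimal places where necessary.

x_1* = 6.058

The MRS is (3/2)·x_2/x_1. Set MRS = p_1/p_2.
So 3·p_2·x_2 = 2·p_1·x_1; combined with the budget, a share 0.6 of income goes to x_1.
Demand: x_1*(p_1,p_2,m) = 0.6·m/p_1 and x_2* = 0.4·m/p_2.
At p_1=18.62, p_2=32.05, m=188: x_1* = 0.6·188/18.62 = 6.058.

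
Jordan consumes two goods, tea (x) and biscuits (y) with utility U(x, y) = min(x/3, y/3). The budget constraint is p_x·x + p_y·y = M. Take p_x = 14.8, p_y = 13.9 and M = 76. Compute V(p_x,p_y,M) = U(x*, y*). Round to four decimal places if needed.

Leontief preferences: the optimum is at the kink where x/3 = y/3, i.e. y = x.
Budget: p_x·x + p_y·x = M, so (3·p_x + 3·p_y)·x = 3·M.
Demand: x*(p_x,p_y,M) = 3·M/(3·p_x + 3·p_y), y* = 3·M/(3·p_x + 3·p_y).
Here 3·14.8 + 3·13.9 = 86.1, giving x* = 2.6481 and y* = 2.6481.
Utility at the optimum: U(2.6481, 2.6481) = 0.8827.

V = 0.8827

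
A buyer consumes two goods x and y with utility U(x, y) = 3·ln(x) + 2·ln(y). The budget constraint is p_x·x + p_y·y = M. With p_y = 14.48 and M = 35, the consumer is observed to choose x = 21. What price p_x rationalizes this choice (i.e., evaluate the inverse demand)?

The MRS is (3/2)·y/x. Set MRS = p_x/p_y.
Rearranging, p_y·y = (2/3)·p_x·x. Substituting into the budget gives p_x·x·(1 + (2/3)) = M.
Demand: x*(p_x,p_y,M) = 0.6·M/p_x and y* = 0.4·M/p_y.
Set x* = 21 in the demand function and solve for p_x: p_x = 1.

p_x = 1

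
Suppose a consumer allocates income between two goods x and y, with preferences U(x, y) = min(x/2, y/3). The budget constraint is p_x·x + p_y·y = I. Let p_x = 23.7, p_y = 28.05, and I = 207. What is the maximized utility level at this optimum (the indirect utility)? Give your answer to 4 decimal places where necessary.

With perfect complements, no substitution: consume in ratio x:y = 2:3.
Budget: p_x·x + p_y·(3/2)·x = I, so (2·p_x + 3·p_y)·x = 2·I.
Demand: x*(p_x,p_y,I) = 2·I/(2·p_x + 3·p_y), y* = 3·I/(2·p_x + 3·p_y).
Here 2·23.7 + 3·28.05 = 131.55, giving x* = 3.1471 and y* = 4.7206.
Utility at the optimum: U(3.1471, 4.7206) = 1.5735.

V = 1.5735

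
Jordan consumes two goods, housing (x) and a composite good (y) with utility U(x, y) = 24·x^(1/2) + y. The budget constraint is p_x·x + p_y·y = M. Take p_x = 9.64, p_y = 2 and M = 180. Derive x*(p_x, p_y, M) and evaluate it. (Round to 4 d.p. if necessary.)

x* = 6.1982

Solve: √x = 12·p_y/p_x, so x*(p_x,p_y) = (12·p_y/p_x)², and y* = (M − p_x·x*)/p_y.
Plugging in: x* = (12·2/9.64)² = 6.1982.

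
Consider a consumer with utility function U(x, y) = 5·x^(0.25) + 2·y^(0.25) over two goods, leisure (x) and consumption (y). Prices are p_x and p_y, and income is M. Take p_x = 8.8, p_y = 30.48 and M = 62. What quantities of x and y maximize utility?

MU_x ∝ 5·x^(-0.75), MU_y ∝ 2·y^(-0.75), so MRS = (5/2)·(y/x)^(0.75) = p_x/p_y.
Solve for the ratio: y/x = [(2/5)·p_x/p_y]^(4/3).
Substitute y = (y/x)·x into the budget: x* = M/(p_x + p_y·(y/x)).
Numerically y/x = 0.056239, so x* = 62/(8.8 + 30.48·0.056239) = 5.8968 and y* = 0.056239·5.8968 = 0.3316.

x* = 5.8968, y* = 0.3316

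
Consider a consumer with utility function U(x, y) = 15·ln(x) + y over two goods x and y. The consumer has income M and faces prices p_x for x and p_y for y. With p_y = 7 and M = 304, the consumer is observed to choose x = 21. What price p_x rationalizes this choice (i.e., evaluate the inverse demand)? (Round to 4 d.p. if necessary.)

Set MRS = p_x/p_y: (15/x)/1 = p_x/p_y.
So x*(p_x,p_y) = 15·p_y/p_x, independent of income; and y* = (M − 15·p_y)/p_y.
Set x* = 21 in the demand function and solve for p_x: p_x = 5.

p_x = 5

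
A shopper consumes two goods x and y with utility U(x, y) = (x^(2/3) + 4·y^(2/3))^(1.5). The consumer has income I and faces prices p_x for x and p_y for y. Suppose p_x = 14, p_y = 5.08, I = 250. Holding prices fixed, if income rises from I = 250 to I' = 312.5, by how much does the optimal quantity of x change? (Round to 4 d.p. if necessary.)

Δx* = 0.0092

From the CES first-order condition, (1/4)·(y/x)^(1/3) = p_x/p_y.
Solve for the ratio: y/x = [4·p_x/p_y]^(3).
Substitute y = (y/x)·x into the budget: x* = I/(p_x + p_y·(y/x)).
Numerically y/x = 1339.59323, so x* = 250/(14 + 5.08·1339.59323) = 0.0367.
At I' = 312.5: x* = 0.0458. Change: 0.0458 − 0.0367 = 0.0092.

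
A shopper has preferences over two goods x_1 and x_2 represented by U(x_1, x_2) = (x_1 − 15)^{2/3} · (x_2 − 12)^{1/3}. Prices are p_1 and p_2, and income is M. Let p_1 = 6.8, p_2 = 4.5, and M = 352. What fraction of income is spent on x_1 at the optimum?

share on x_1 = 0.661

MRS = 2·(x_2−12)/(x_1−15). Tangency with p_1/p_2 gives x_2−12 = (1/2)·(p_1/p_2)·(x_1−15).
Substituting into the budget: x_1* = 15 + 2/3·(M − 15·p_1 − 12·p_2)/p_1, and x_2* = 12 + 1/3·(…)/p_2.
Discretionary income = 352 − 15·6.8 − 12·4.5 = 196; x_1* = 15 + 2/3·196/6.8 = 34.2157; x_2* = 12 + 1/3·196/4.5 = 26.5185.
Expenditure on x_1: 6.8·34.2157 = 232.6667; share = 0.661.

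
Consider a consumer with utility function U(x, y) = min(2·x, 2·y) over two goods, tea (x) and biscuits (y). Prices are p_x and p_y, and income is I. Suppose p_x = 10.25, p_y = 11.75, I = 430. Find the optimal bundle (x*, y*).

Leontief preferences: the optimum is at the kink where x/2 = y/2, i.e. y = x.
Budget: p_x·x + p_y·x = I, so (2·p_x + 2·p_y)·x = 2·I.
Demand: x*(p_x,p_y,I) = 2·I/(2·p_x + 2·p_y), y* = 2·I/(2·p_x + 2·p_y).
Here 2·10.25 + 2·11.75 = 44, giving x* = 19.5455 and y* = 19.5455.

x* = 19.5455, y* = 19.5455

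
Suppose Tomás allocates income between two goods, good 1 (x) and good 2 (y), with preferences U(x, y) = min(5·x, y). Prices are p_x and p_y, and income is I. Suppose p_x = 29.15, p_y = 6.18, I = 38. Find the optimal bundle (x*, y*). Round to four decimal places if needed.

Demand: x*(p_x,p_y,I) = I/(p_x + 5·p_y), y* = 5·I/(p_x + 5·p_y).
Here 29.15 + 5·6.18 = 60.05, giving x* = 0.6328 and y* = 3.164.

x* = 0.6328, y* = 3.164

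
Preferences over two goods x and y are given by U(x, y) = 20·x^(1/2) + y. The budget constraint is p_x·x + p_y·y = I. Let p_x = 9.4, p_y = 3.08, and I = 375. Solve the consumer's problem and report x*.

MU_x = 10/√x, MU_y = 1. Tangency: 10/√x = p_x/p_y.
Thus x* = (10·p_y/p_x)² — independent of I — with the rest of income spent on y.
Plugging in: x* = (10·3.08/9.4)² = 10.7361.

x* = 10.7361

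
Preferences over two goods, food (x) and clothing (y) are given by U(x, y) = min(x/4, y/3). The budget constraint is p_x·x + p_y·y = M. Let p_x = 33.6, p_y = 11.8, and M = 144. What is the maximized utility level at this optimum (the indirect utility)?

With perfect complements, no substitution: consume in ratio x:y = 4:3.
Budget: p_x·x + p_y·(3/4)·x = M, so (4·p_x + 3·p_y)·x = 4·M.
Demand: x*(p_x,p_y,M) = 4·M/(4·p_x + 3·p_y), y* = 3·M/(4·p_x + 3·p_y).
Here 4·33.6 + 3·11.8 = 169.8, giving x* = 3.3922 and y* = 2.5442.
Utility at the optimum: U(3.3922, 2.5442) = 0.8481.

V = 0.8481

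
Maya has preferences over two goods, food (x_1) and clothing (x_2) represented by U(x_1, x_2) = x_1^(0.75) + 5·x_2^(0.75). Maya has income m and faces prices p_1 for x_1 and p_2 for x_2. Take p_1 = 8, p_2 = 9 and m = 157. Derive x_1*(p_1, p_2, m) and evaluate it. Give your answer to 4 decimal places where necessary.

From the CES first-order condition, (1/5)·(x_2/x_1)^(0.25) = p_1/p_2.
Solve for the ratio: x_2/x_1 = [5·p_1/p_2]^(4).
Substitute x_2 = (x_2/x_1)·x_1 into the budget: x_1* = m/(p_1 + p_2·(x_2/x_1)).
Numerically x_2/x_1 = 390.184423, so x_1* = 157/(8 + 9·390.184423) = 0.0446.

x_1* = 0.0446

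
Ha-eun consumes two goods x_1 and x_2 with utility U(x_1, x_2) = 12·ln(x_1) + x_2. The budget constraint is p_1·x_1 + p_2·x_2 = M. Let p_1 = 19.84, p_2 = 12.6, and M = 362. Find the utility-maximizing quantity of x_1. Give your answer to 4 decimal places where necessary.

MU_x_1 = 12/x_1, MU_x_2 = 1. Tangency: 12/x_1 = p_1/p_2.
So x_1*(p_1,p_2) = 12·p_2/p_1, independent of income; and x_2* = (M − 12·p_2)/p_2.
At the given prices: x_1* = 12·12.6/19.84 = 7.621.

x_1* = 7.621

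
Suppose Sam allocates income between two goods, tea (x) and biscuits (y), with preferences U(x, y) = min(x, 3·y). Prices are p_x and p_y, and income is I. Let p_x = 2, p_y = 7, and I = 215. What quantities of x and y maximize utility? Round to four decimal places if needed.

With perfect complements, no substitution: consume in ratio x:y = 3:1.
Budget: p_x·x + p_y·(1/3)·x = I, so (3·p_x + p_y)·x = 3·I.
Demand: x*(p_x,p_y,I) = 3·I/(3·p_x + p_y), y* = I/(3·p_x + p_y).
Here 3·2 + 7 = 13, giving x* = 49.6154 and y* = 16.5385.

x* = 49.6154, y* = 16.5385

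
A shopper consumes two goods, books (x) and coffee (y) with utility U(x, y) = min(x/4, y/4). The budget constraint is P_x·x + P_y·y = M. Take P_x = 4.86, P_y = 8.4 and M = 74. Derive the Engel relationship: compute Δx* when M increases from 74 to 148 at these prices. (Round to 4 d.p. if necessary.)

With perfect complements, no substitution: consume in ratio x:y = 4:4.
Budget: P_x·x + P_y·x = M, so (4·P_x + 4·P_y)·x = 4·M.
Demand: x*(P_x,P_y,M) = 4·M/(4·P_x + 4·P_y), y* = 4·M/(4·P_x + 4·P_y).
Here 4·4.86 + 4·8.4 = 53.04, giving x* = 5.5807.
At M' = 148: x* = 11.1614. Change: 11.1614 − 5.5807 = 5.5807.

Δx* = 5.5807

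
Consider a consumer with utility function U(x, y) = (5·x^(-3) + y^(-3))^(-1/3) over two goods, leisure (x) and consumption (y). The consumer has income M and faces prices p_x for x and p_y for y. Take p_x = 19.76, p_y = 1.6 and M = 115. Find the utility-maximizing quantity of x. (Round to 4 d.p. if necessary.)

x* = 5.2835

MU_x ∝ 5·x^(-4), MU_y ∝ y^(-4), so MRS = 5·(y/x)^(4) = p_x/p_y.
Hence y/x = ((1/5)·p_x/p_y)^(1/(4)), i.e. raised to the 0.25 power.
With the ratio pinned down, the budget gives x* = M/(p_x + p_y·(y/x)) and y* = (y/x)·x*.
Numerically y/x = 1.253644, so x* = 115/(19.76 + 1.6·1.253644) = 5.2835.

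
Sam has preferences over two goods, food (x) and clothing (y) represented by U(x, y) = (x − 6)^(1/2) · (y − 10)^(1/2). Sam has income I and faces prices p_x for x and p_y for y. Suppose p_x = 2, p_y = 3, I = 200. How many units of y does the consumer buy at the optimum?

Let x' = x−6, y' = y−10. MRS = y'/x' = p_x/p_y.
Substituting into the budget: x* = 6 + 0.5·(I − 6·p_x − 10·p_y)/p_x, and y* = 10 + 0.5·(…)/p_y.
Discretionary income = 200 − 6·2 − 10·3 = 158; y* = 10 + 0.5·158/3 = 36.3333.

y* = 36.3333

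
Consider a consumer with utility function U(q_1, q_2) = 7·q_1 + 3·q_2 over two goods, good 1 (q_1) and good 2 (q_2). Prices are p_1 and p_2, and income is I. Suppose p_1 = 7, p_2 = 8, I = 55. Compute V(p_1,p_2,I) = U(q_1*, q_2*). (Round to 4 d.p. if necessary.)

V = 55

Linear utility — the consumer picks whichever good has higher MU/price: 7/7 = 1 vs 3/8 = 0.375.
q_1 gives more utility per dollar, so spend all income on q_1: q_1* = I/p_1, q_2* = 0.
Numerically: q_1* = 7.8571, q_2* = 0.
Utility at the optimum: U(7.8571, 0) = 55.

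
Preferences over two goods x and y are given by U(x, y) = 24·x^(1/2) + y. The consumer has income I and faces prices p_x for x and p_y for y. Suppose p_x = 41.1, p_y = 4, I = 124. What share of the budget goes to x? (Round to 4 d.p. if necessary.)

share on x = 0.4521

Utility is quasi-linear in y; the FOC for x is 12/√x = p_x/p_y.
Solve: √x = 12·p_y/p_x, so x*(p_x,p_y) = (12·p_y/p_x)², and y* = (I − p_x·x*)/p_y.
Plugging in: x* = (12·4/41.1)² = 1.364, y* = 16.9854.
Expenditure on x: 41.1·1.364 = 56.0584; share = 0.4521.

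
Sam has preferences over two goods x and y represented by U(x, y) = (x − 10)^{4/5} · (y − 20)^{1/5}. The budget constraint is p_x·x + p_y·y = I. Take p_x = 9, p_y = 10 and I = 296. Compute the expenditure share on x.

After buying the subsistence bundle (10, 20), a share 0.8 of the remaining income goes to x: x* = 10 + 0.8·(I − 10p_x − 20p_y)/p_x.
Discretionary income = 296 − 10·9 − 20·10 = 6; x* = 10 + 0.8·6/9 = 10.5333; y* = 20 + 0.2·6/10 = 20.12.
Expenditure on x: 9·10.5333 = 94.8; share = 0.3203.

share on x = 0.3203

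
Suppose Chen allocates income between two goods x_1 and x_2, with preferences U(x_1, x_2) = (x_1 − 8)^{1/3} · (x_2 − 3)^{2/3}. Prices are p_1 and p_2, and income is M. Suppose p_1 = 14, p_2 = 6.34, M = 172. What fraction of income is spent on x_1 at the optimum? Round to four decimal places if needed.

share on x_1 = 0.7306

Let x_1' = x_1−8, x_2' = x_2−3. MRS = (1/2)·x_2'/x_1' = p_1/p_2.
Substituting into the budget: x_1* = 8 + 1/3·(M − 8·p_1 − 3·p_2)/p_1, and x_2* = 3 + 2/3·(…)/p_2.
Discretionary income = 172 − 8·14 − 3·6.34 = 40.98; x_1* = 8 + 1/3·40.98/14 = 8.9757; x_2* = 3 + 2/3·40.98/6.34 = 7.3091.
Expenditure on x_1: 14·8.9757 = 125.66; share = 0.7306.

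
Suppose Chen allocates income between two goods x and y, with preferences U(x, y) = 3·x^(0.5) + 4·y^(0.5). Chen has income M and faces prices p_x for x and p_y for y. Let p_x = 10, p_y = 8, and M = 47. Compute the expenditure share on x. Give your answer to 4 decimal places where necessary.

MRS = MU_x/MU_y = (3/4)·(y/x)^(0.5). Set equal to p_x/p_y.
Solve for the ratio: y/x = [(4/3)·p_x/p_y]^(2).
Substitute y = (y/x)·x into the budget: x* = M/(p_x + p_y·(y/x)).
Numerically y/x = 2.777778, so x* = 47/(10 + 8·2.777778) = 1.4586 and y* = 2.777778·1.4586 = 4.0517.
Expenditure on x: 10·1.4586 = 14.5862; share = 0.3103.

share on x = 0.3103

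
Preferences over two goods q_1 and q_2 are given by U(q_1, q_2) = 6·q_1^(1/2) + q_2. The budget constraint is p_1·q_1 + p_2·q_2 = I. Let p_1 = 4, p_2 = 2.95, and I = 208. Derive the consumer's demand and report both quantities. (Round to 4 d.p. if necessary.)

q_1* = 4.8952, q_2* = 63.871

Utility is quasi-linear in q_2; the FOC for q_1 is 3/√q_1 = p_1/p_2.
Solve: √q_1 = 3·p_2/p_1, so q_1*(p_1,p_2) = (3·p_2/p_1)², and q_2* = (I − p_1·q_1*)/p_2.
Plugging in: q_1* = (3·2.95/4)² = 4.8952, q_2* = 63.871.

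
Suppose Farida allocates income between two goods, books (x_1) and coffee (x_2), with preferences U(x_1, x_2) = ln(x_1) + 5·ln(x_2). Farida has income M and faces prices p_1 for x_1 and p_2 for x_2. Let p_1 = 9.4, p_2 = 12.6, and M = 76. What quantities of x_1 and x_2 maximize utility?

Demand: x_1*(p_1,p_2,M) = 1/6·M/p_1 and x_2* = 5/6·M/p_2.
At p_1=9.4, p_2=12.6, M=76: x_1* = 1/6·76/9.4 = 1.3475, x_2* = 5.0265.

x_1* = 1.3475, x_2* = 5.0265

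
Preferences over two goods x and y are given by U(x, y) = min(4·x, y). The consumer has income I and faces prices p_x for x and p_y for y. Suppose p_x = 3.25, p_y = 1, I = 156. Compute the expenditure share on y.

Demand: x*(p_x,p_y,I) = I/(p_x + 4·p_y), y* = 4·I/(p_x + 4·p_y).
Here 3.25 + 4·1 = 7.25, giving x* = 21.5172 and y* = 86.069.
Expenditure on y: 1·86.069 = 86.069; share = 0.5517.

share on y = 0.5517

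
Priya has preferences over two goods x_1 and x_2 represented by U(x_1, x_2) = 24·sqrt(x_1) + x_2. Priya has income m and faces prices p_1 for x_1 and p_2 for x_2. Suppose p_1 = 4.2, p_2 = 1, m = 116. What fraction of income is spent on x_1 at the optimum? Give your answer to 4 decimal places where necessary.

share on x_1 = 0.2956

Solve: √x_1 = 12·p_2/p_1, so x_1*(p_1,p_2) = (12·p_2/p_1)², and x_2* = (m − p_1·x_1*)/p_2.
Plugging in: x_1* = (12·1/4.2)² = 8.1633, x_2* = 81.7143.
Expenditure on x_1: 4.2·8.1633 = 34.2857; share = 0.2956.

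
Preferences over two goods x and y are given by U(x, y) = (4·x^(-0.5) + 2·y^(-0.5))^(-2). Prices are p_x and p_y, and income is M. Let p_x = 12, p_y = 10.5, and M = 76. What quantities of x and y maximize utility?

MRS = MU_x/MU_y = 2·(y/x)^(1.5). Set equal to p_x/p_y.
Hence y/x = ((1/2)·p_x/p_y)^(1/(1.5)), i.e. raised to the 2/3 power.
Substitute y = (y/x)·x into the budget: x* = M/(p_x + p_y·(y/x)).
Numerically y/x = 0.688612, so x* = 76/(12 + 10.5·0.688612) = 3.9521 and y* = 0.688612·3.9521 = 2.7214.

x* = 3.9521, y* = 2.7214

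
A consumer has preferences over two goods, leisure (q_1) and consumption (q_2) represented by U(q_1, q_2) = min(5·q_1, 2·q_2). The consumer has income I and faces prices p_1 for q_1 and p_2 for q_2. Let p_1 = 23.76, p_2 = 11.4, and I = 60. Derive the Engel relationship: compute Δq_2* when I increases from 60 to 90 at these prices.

Δq_2* = 1.4351

With perfect complements, no substitution: consume in ratio q_1:q_2 = 2:5.
Budget: p_1·q_1 + p_2·(5/2)·q_1 = I, so (2·p_1 + 5·p_2)·q_1 = 2·I.
Demand: q_1*(p_1,p_2,I) = 2·I/(2·p_1 + 5·p_2), q_2* = 5·I/(2·p_1 + 5·p_2).
Here 2·23.76 + 5·11.4 = 104.52, giving q_2* = 2.8703.
At I' = 90: q_2* = 4.3054. Change: 4.3054 − 2.8703 = 1.4351.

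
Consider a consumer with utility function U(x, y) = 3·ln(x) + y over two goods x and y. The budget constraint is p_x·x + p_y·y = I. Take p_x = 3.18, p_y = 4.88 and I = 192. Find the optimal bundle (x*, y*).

x* = 4.6038, y* = 36.3443

Set MRS = p_x/p_y: (3/x)/1 = p_x/p_y.
So x*(p_x,p_y) = 3·p_y/p_x, independent of income; and y* = (I − 3·p_y)/p_y.
At the given prices: x* = 3·4.88/3.18 = 4.6038, and y* = 36.3443.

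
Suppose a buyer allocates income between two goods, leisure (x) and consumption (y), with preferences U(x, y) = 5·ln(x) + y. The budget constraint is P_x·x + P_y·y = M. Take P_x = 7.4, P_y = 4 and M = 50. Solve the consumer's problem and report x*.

MU_x = 5/x, MU_y = 1. Tangency: 5/x = P_x/P_y.
So x*(P_x,P_y) = 5·P_y/P_x, independent of income; and y* = (M − 5·P_y)/P_y.
At the given prices: x* = 5·4/7.4 = 2.7027.

x* = 2.7027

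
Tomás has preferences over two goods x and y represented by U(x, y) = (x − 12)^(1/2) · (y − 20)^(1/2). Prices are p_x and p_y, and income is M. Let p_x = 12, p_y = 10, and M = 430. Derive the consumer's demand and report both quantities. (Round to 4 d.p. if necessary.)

x* = 15.5833, y* = 24.3

This is Cobb-Douglas in (x−12, y−20): tangency gives 0.5·p_y·(y−20) = 0.5·p_x·(x−12).
Substituting into the budget: x* = 12 + 0.5·(M − 12·p_x − 20·p_y)/p_x, and y* = 20 + 0.5·(…)/p_y.
Discretionary income = 430 − 12·12 − 20·10 = 86; x* = 12 + 0.5·86/12 = 15.5833; y* = 20 + 0.5·86/10 = 24.3.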